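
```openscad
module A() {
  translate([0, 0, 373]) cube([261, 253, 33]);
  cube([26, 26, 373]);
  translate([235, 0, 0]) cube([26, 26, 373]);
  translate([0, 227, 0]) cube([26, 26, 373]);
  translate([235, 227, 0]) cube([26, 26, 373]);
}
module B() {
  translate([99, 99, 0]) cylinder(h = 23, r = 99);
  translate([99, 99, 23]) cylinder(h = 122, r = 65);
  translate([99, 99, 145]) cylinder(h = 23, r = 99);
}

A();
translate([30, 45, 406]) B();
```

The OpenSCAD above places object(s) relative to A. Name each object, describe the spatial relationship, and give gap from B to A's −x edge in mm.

The spool's min-x is at 30; the stool's min-x is 0; gap = 30 mm.

A is a stool. B is a spool. The spool is on top of the stool. The gap from the spool to the stool's −x edge is 30 mm.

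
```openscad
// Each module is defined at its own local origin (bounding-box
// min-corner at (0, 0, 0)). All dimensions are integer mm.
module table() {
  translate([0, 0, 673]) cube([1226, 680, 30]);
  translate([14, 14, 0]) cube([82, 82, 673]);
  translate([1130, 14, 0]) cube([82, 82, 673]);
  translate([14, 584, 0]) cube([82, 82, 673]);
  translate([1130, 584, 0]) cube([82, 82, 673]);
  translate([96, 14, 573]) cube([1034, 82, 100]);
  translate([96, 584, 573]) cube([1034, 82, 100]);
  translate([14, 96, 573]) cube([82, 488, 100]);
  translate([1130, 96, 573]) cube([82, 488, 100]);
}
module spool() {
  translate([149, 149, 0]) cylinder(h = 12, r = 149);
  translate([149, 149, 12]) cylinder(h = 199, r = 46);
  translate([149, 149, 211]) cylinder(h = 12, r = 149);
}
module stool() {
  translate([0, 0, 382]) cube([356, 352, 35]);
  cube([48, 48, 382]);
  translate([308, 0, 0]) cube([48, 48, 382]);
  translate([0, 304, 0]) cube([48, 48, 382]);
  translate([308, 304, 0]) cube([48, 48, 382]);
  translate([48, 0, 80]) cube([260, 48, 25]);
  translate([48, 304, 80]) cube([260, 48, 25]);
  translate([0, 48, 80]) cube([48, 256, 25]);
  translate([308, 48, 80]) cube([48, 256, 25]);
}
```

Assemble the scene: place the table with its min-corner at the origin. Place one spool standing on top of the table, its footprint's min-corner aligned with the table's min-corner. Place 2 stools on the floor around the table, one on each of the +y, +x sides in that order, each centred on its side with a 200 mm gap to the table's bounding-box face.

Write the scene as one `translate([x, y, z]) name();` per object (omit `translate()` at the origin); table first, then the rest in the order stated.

table();
translate([0, 0, 703]) spool();
translate([435, 880, 0]) stool();
translate([1426, 164, 0]) stool();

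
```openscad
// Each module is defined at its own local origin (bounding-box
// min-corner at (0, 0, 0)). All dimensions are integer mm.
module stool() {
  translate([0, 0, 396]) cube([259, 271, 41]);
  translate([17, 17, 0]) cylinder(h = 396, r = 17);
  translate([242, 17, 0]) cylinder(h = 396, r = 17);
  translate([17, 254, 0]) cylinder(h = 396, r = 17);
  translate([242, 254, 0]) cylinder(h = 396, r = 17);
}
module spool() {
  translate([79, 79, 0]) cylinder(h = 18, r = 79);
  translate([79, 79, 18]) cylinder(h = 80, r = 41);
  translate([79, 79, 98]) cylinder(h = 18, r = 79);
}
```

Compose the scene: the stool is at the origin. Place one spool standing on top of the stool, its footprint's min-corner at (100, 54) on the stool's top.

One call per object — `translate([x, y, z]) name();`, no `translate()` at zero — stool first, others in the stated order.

stool();
translate([100, 54, 437]) spool();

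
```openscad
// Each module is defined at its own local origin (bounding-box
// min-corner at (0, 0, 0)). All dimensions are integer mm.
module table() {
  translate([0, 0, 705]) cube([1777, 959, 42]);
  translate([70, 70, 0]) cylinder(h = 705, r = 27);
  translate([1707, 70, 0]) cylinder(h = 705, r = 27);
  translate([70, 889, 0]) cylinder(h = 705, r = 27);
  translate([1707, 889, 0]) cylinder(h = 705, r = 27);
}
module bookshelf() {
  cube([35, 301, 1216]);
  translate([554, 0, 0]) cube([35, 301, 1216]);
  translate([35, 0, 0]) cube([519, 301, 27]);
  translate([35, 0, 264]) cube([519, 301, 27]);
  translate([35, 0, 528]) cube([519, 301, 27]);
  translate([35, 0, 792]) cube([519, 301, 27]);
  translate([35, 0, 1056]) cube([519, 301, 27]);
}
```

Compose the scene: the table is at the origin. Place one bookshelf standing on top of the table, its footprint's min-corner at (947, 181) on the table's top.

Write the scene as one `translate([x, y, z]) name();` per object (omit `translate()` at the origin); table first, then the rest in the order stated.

table();
translate([947, 181, 747]) bookshelf();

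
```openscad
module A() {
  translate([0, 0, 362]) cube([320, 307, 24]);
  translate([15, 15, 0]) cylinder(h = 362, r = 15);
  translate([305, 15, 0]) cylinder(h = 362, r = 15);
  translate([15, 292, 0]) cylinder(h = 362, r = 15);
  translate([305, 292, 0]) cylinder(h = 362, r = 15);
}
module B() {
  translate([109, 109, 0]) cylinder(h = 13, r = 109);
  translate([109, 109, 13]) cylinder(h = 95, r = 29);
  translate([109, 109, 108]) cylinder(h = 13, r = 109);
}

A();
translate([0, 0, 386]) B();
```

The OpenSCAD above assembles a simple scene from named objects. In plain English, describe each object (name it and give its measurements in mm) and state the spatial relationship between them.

A is a simple wooden stool: a rectangular seat 320 mm (x) by 307 mm (y), 24 mm thick, top face at z = 386 mm, on four round legs, each 30 mm in diameter. The legs rest on z = 0, each leg's axis is inset half a diameter from the nearest pair of seat edges (so the leg's bounding box is flush with the corner).

B is a spool: two coaxial disc flanges of radius 109 mm and thickness 13 mm, joined by a core cylinder of radius 29 mm and height 95 mm. The lower flange rests on z = 0 and the three cylinders share a vertical axis.

The spool is on top of the stool.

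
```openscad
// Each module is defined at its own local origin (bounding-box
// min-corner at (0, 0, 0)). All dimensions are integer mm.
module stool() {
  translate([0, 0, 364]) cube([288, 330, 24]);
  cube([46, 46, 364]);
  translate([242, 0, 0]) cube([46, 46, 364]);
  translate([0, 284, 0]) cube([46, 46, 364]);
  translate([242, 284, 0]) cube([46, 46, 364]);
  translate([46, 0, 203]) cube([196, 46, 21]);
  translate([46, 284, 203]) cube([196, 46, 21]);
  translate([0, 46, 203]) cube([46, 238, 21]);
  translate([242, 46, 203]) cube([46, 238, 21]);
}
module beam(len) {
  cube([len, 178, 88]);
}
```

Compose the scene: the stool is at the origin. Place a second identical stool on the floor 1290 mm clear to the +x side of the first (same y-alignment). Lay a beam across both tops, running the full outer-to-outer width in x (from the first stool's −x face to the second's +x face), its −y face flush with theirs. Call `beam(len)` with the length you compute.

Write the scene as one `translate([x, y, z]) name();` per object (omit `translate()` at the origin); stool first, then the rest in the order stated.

stool();
translate([1578, 0, 0]) stool();
translate([0, 0, 388]) beam(1866);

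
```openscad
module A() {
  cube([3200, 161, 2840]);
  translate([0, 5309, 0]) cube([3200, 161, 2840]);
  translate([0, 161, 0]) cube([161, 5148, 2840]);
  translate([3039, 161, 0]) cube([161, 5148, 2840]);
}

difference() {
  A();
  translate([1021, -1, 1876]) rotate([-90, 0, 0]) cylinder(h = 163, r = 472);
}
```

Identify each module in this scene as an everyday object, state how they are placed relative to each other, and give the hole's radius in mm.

The subtracted cylinder has r = 472 mm.

A is a house frame. The house frame has a circular hole through its front wall. The hole's radius is 472 mm.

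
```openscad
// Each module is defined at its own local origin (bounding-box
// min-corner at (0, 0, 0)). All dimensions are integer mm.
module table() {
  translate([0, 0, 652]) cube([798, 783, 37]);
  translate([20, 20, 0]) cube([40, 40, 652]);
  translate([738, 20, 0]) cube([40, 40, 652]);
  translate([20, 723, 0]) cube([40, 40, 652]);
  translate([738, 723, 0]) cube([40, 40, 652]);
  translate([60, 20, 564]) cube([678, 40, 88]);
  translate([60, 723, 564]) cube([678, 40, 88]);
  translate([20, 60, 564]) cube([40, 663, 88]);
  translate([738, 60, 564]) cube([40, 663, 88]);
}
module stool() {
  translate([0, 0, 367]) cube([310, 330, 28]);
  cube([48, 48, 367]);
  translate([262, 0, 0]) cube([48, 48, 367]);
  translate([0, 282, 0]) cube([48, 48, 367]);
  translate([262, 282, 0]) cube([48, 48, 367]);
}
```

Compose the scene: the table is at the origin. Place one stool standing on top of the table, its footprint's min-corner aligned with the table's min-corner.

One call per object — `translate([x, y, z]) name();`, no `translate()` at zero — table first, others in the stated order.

table();
translate([0, 0, 689]) stool();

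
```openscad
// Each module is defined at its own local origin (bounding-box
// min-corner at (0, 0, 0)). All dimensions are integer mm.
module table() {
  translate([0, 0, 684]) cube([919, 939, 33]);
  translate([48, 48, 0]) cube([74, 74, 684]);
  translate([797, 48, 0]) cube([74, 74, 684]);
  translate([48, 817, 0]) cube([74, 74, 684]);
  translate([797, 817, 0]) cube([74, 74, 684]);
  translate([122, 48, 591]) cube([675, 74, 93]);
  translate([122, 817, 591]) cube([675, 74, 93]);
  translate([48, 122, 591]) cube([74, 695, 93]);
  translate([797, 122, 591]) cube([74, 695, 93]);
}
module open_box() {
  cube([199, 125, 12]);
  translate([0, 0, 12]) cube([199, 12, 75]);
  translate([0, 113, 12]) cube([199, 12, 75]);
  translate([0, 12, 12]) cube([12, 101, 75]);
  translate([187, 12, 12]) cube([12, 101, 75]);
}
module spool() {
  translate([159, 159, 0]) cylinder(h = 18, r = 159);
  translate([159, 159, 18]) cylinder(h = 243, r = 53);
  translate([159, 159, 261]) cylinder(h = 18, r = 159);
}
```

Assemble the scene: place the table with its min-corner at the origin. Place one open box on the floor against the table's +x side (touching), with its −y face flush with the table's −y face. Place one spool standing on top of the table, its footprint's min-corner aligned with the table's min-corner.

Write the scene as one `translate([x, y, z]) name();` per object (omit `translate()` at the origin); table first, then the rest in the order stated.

table();
translate([919, 0, 0]) open_box();
translate([0, 0, 717]) spool();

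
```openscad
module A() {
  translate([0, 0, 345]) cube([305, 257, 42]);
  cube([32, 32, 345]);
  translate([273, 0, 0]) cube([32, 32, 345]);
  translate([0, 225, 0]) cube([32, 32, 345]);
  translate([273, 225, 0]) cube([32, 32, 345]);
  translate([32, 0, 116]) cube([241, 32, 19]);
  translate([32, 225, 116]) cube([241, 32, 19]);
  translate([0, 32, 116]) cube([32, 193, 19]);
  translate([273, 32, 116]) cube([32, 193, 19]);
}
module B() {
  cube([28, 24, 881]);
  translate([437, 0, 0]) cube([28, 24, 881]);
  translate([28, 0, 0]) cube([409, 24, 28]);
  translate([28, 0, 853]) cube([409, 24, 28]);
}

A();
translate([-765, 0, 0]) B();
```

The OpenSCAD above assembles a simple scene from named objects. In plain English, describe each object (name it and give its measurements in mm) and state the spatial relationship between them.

A is a simple wooden stool: a rectangular seat 305 mm (x) by 257 mm (y), 42 mm thick, top face at z = 387 mm, on four square legs, each 32×32 mm in cross-section. The legs rest on z = 0, each flush with a corner of the seat. Four stretchers, 32 mm wide and 19 mm tall, connect adjacent legs with their undersides at z = 116 mm, each running between the inner faces of the legs it joins and aligned with the legs' outer faces on the other axis.

B is a picture frame with a 409×825 mm rectangular opening (x by z) and a uniform 28 mm border on every side. Frame depth is 24 mm along y. It is built from two vertical stiles running the full outside height and two horizontal rails spanning the gap between the stiles.

The picture frame is on the floor beside the stool on its −x side.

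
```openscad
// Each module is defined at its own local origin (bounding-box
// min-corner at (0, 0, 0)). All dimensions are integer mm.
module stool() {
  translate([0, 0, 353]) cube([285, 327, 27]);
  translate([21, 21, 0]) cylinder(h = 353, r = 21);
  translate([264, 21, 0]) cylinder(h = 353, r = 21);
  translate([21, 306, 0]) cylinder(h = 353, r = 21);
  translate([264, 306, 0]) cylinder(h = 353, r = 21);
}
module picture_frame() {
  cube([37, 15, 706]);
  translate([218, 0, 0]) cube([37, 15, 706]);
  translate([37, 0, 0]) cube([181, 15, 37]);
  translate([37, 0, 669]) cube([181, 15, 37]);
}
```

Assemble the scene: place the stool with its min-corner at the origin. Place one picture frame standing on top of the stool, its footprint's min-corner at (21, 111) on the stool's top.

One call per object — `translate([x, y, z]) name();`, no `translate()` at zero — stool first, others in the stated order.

stool();
translate([21, 111, 380]) picture_frame();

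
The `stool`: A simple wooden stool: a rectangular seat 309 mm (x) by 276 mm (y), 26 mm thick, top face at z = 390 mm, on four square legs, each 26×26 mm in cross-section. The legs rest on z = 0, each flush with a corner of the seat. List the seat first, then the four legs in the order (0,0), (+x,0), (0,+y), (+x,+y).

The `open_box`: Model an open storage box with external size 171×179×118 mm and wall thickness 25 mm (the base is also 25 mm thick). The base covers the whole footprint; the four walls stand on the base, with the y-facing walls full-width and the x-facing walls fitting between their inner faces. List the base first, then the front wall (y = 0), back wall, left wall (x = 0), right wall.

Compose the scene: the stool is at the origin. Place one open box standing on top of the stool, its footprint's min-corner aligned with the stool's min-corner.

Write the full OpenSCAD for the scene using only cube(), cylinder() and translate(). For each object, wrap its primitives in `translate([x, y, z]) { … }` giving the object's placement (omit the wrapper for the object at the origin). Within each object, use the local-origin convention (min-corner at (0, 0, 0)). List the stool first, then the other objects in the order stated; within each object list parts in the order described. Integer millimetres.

translate([0, 0, 364]) cube([309, 276, 26]);
cube([26, 26, 364]);
translate([283, 0, 0]) cube([26, 26, 364]);
translate([0, 250, 0]) cube([26, 26, 364]);
translate([283, 250, 0]) cube([26, 26, 364]);
translate([0, 0, 390]) {
  cube([171, 179, 25]);
  translate([0, 0, 25]) cube([171, 25, 93]);
  translate([0, 154, 25]) cube([171, 25, 93]);
  translate([0, 25, 25]) cube([25, 129, 93]);
  translate([146, 25, 25]) cube([25, 129, 93]);
}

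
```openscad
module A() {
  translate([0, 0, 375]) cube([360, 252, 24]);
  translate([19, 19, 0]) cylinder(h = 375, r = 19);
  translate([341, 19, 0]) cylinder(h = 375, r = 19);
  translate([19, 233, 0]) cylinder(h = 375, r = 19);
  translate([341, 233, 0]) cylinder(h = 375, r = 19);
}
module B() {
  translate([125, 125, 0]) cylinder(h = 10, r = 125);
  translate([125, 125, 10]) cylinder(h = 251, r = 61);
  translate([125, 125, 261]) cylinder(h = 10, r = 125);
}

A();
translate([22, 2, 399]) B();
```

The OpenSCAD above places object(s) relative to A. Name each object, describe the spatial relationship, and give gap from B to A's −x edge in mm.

A is a stool. B is a spool. The spool is on top of the stool. The gap from the spool to the stool's −x edge is 22 mm.

The spool's min-x is at 22; the stool's min-x is 0; gap = 22 mm.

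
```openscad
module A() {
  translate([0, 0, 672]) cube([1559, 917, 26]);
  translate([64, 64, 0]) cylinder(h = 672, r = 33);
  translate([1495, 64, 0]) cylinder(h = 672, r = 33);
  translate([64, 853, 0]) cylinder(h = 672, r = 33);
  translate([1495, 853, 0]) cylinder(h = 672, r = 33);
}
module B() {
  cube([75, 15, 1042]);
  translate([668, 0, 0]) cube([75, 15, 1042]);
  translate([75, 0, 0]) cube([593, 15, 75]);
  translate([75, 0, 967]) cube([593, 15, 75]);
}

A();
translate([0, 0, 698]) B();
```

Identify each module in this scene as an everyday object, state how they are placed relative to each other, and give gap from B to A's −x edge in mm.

A is a table. B is a picture frame. The picture frame is on top of the table. The gap from the picture frame to the table's −x edge is 0 mm.

The picture frame's min-x is at 0; the table's min-x is 0; gap = 0 mm.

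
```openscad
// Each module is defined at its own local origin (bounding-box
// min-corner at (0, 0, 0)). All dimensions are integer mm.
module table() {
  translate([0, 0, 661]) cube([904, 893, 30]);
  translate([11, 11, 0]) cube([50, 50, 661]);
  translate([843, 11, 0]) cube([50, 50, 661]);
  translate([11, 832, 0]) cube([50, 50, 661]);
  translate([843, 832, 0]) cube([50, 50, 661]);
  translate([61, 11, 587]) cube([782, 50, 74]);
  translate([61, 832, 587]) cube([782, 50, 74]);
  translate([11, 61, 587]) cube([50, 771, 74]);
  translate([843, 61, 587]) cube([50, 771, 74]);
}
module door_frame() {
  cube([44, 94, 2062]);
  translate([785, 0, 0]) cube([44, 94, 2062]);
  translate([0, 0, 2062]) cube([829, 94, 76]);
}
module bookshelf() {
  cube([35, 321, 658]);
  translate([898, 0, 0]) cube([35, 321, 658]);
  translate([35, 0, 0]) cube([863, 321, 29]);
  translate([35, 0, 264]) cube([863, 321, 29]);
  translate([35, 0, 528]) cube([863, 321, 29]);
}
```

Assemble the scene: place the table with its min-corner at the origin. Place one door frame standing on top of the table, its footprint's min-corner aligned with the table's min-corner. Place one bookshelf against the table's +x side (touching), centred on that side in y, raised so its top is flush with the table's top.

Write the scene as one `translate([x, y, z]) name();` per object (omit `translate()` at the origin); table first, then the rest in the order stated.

table();
translate([0, 0, 691]) door_frame();
translate([904, 286, 33]) bookshelf();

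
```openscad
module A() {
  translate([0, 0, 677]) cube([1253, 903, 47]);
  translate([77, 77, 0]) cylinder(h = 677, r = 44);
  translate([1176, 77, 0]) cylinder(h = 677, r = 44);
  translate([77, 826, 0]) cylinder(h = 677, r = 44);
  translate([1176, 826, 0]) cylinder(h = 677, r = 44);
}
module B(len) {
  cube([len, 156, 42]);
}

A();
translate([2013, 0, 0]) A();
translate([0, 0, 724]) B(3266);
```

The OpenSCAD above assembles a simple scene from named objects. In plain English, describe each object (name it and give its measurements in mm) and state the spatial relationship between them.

A is a table: top 1253 mm (x) × 903 mm (y), 47 mm thick, upper face at z = 724 mm, on four round legs of 88 mm diameter, each leg's bounding box inset 33 mm from the nearest pair of top edges, running from z = 0 to the bottom of the top.

B is a rectangular beam 3266 mm long (x), 156 mm deep (y), 42 mm thick (z).

The beam spans the tops of two tables placed 760 mm apart, resting at z = 724 mm.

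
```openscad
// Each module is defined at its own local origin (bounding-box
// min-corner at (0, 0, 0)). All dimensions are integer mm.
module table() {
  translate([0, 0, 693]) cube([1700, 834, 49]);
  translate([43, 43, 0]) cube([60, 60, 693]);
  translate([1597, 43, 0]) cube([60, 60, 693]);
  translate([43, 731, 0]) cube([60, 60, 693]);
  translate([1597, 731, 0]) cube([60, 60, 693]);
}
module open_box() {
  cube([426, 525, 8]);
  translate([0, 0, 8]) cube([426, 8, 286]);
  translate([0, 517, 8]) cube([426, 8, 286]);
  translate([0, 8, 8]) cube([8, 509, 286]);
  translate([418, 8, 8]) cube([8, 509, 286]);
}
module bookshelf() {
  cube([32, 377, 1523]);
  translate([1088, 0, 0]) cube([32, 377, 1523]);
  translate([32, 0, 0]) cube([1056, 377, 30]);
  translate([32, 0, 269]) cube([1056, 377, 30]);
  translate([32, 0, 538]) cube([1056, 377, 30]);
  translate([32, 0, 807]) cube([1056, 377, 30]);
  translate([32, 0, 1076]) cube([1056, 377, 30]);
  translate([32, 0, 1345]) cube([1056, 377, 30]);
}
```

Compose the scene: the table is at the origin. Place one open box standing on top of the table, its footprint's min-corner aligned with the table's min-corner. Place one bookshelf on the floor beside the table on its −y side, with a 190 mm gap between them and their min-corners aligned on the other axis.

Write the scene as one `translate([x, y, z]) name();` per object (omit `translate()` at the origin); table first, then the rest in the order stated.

table();
translate([0, 0, 742]) open_box();
translate([0, -567, 0]) bookshelf();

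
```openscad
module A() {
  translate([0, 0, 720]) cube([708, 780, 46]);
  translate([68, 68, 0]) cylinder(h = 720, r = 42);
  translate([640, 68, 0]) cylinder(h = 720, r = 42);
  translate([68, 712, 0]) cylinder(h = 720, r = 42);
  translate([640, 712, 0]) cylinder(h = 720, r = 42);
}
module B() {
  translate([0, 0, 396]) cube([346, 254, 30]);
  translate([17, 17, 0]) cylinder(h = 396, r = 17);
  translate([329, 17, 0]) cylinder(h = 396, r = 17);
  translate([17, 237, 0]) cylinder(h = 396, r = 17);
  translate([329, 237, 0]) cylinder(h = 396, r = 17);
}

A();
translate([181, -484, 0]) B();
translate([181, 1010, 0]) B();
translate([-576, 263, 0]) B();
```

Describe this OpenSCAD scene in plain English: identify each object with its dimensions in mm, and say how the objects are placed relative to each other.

A is a table: top 708 mm (x) × 780 mm (y), 46 mm thick, upper face at z = 766 mm, on four round legs of 84 mm diameter, each leg's bounding box inset 26 mm from the nearest pair of top edges, running from z = 0 to the bottom of the top.

B is a four-legged stool. The seat is a 346×254×30 mm slab whose top surface is at z = 426 mm; four round legs, each 34 mm in diameter, run from the floor (z = 0) to the underside of the seat, each leg's axis is inset half a diameter from the nearest pair of seat edges (so the leg's bounding box is flush with the corner).

Three stools sit around the table at the −y, +y, −x sides.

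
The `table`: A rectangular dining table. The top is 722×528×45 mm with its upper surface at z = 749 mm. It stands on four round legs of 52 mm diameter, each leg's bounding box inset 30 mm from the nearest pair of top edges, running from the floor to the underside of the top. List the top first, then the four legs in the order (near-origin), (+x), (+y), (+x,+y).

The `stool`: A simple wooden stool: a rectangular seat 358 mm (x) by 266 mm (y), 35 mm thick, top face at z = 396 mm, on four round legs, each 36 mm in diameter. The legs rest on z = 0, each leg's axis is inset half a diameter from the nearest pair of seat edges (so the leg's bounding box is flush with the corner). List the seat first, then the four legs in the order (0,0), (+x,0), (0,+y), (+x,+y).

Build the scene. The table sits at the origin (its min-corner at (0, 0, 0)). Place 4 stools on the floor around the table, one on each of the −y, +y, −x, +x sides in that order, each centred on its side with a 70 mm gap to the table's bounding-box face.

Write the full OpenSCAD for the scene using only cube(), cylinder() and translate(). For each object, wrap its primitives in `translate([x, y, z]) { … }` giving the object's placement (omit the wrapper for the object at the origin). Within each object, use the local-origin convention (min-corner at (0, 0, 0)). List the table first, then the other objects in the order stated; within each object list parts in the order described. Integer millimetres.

translate([0, 0, 704]) cube([722, 528, 45]);
translate([56, 56, 0]) cylinder(h = 704, r = 26);
translate([666, 56, 0]) cylinder(h = 704, r = 26);
translate([56, 472, 0]) cylinder(h = 704, r = 26);
translate([666, 472, 0]) cylinder(h = 704, r = 26);
translate([182, -336, 0]) {
  translate([0, 0, 361]) cube([358, 266, 35]);
  translate([18, 18, 0]) cylinder(h = 361, r = 18);
  translate([340, 18, 0]) cylinder(h = 361, r = 18);
  translate([18, 248, 0]) cylinder(h = 361, r = 18);
  translate([340, 248, 0]) cylinder(h = 361, r = 18);
}
translate([182, 598, 0]) {
  translate([0, 0, 361]) cube([358, 266, 35]);
  translate([18, 18, 0]) cylinder(h = 361, r = 18);
  translate([340, 18, 0]) cylinder(h = 361, r = 18);
  translate([18, 248, 0]) cylinder(h = 361, r = 18);
  translate([340, 248, 0]) cylinder(h = 361, r = 18);
}
translate([-428, 131, 0]) {
  translate([0, 0, 361]) cube([358, 266, 35]);
  translate([18, 18, 0]) cylinder(h = 361, r = 18);
  translate([340, 18, 0]) cylinder(h = 361, r = 18);
  translate([18, 248, 0]) cylinder(h = 361, r = 18);
  translate([340, 248, 0]) cylinder(h = 361, r = 18);
}
translate([792, 131, 0]) {
  translate([0, 0, 361]) cube([358, 266, 35]);
  translate([18, 18, 0]) cylinder(h = 361, r = 18);
  translate([340, 18, 0]) cylinder(h = 361, r = 18);
  translate([18, 248, 0]) cylinder(h = 361, r = 18);
  translate([340, 248, 0]) cylinder(h = 361, r = 18);
}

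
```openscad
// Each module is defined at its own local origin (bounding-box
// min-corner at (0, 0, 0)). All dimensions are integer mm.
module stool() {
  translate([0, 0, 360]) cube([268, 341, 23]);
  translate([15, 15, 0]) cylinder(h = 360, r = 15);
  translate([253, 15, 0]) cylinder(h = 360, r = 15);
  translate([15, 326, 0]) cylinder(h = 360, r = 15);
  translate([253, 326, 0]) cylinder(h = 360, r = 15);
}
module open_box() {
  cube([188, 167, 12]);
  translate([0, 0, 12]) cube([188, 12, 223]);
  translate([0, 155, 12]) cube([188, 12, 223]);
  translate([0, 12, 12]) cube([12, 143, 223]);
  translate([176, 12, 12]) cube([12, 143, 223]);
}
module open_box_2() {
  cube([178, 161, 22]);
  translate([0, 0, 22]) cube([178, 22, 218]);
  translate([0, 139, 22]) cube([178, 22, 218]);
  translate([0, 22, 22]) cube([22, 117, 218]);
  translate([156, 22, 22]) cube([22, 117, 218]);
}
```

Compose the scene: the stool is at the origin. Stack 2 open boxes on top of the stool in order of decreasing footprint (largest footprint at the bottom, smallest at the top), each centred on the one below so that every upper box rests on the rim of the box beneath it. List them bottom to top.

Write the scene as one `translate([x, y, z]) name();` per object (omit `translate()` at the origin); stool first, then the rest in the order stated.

stool();
translate([40, 87, 383]) open_box();
translate([45, 90, 618]) open_box_2();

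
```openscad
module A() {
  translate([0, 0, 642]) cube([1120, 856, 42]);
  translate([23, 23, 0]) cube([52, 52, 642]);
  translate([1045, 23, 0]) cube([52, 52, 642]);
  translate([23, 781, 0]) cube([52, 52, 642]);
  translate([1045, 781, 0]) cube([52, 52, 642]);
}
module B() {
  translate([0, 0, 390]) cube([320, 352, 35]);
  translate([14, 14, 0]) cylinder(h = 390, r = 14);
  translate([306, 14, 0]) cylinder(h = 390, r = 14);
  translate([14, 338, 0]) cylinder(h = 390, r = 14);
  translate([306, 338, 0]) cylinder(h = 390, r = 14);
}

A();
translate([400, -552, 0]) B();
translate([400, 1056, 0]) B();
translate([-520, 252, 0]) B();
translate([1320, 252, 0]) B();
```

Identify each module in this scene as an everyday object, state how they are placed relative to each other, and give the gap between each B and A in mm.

A is a table. B is a stool. Four stools sit around the table at the −y, +y, −x, +x sides. The gap between each stool and the table is 200 mm.

Each stool's nearest face is 200 mm from the table's bounding box.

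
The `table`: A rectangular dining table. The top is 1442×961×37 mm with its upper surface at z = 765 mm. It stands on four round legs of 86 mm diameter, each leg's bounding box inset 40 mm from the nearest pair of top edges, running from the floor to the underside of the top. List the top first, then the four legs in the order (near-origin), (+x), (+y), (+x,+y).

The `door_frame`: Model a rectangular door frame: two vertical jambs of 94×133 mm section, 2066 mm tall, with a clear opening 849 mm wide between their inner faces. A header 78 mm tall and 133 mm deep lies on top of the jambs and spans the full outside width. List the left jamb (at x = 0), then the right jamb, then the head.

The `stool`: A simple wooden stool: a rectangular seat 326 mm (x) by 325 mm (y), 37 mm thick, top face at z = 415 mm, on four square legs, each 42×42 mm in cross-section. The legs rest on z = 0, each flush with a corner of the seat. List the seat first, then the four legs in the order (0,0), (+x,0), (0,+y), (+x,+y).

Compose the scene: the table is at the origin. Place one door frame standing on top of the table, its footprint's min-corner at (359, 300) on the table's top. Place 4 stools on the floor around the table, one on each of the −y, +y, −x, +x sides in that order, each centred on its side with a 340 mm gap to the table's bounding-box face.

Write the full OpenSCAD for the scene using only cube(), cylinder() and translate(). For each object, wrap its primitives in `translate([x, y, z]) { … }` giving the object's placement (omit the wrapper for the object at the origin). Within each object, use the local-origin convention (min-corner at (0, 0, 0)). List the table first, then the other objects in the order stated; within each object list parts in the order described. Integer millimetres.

translate([0, 0, 728]) cube([1442, 961, 37]);
translate([83, 83, 0]) cylinder(h = 728, r = 43);
translate([1359, 83, 0]) cylinder(h = 728, r = 43);
translate([83, 878, 0]) cylinder(h = 728, r = 43);
translate([1359, 878, 0]) cylinder(h = 728, r = 43);
translate([359, 300, 765]) {
  cube([94, 133, 2066]);
  translate([943, 0, 0]) cube([94, 133, 2066]);
  translate([0, 0, 2066]) cube([1037, 133, 78]);
}
translate([558, -665, 0]) {
  translate([0, 0, 378]) cube([326, 325, 37]);
  cube([42, 42, 378]);
  translate([284, 0, 0]) cube([42, 42, 378]);
  translate([0, 283, 0]) cube([42, 42, 378]);
  translate([284, 283, 0]) cube([42, 42, 378]);
}
translate([558, 1301, 0]) {
  translate([0, 0, 378]) cube([326, 325, 37]);
  cube([42, 42, 378]);
  translate([284, 0, 0]) cube([42, 42, 378]);
  translate([0, 283, 0]) cube([42, 42, 378]);
  translate([284, 283, 0]) cube([42, 42, 378]);
}
translate([-666, 318, 0]) {
  translate([0, 0, 378]) cube([326, 325, 37]);
  cube([42, 42, 378]);
  translate([284, 0, 0]) cube([42, 42, 378]);
  translate([0, 283, 0]) cube([42, 42, 378]);
  translate([284, 283, 0]) cube([42, 42, 378]);
}
translate([1782, 318, 0]) {
  translate([0, 0, 378]) cube([326, 325, 37]);
  cube([42, 42, 378]);
  translate([284, 0, 0]) cube([42, 42, 378]);
  translate([0, 283, 0]) cube([42, 42, 378]);
  translate([284, 283, 0]) cube([42, 42, 378]);
}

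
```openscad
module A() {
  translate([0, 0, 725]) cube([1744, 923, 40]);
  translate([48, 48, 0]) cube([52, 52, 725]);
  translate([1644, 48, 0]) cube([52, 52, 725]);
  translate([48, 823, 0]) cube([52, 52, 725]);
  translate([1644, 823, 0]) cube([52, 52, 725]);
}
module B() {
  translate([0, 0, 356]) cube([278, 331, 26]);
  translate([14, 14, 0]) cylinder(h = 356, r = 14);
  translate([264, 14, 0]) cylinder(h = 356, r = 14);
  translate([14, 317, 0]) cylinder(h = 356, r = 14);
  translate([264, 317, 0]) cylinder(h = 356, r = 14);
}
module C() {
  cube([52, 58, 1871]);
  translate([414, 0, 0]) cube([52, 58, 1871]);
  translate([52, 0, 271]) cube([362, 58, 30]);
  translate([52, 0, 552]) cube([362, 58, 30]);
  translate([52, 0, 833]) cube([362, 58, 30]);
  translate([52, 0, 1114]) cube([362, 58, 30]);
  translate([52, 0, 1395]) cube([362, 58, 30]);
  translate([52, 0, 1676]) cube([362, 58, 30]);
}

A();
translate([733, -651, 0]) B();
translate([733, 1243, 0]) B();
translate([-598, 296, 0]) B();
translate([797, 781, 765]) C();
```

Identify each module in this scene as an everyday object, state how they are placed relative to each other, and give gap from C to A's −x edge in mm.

The ladder's min-x is at 797; the table's min-x is 0; gap = 797 mm.

A is a table. B is a stool. C is a ladder. Three stools sit around the table at the −y, +y, −x sides. The ladder is on top of the table. The gap from the ladder to the table's −x edge is 797 mm.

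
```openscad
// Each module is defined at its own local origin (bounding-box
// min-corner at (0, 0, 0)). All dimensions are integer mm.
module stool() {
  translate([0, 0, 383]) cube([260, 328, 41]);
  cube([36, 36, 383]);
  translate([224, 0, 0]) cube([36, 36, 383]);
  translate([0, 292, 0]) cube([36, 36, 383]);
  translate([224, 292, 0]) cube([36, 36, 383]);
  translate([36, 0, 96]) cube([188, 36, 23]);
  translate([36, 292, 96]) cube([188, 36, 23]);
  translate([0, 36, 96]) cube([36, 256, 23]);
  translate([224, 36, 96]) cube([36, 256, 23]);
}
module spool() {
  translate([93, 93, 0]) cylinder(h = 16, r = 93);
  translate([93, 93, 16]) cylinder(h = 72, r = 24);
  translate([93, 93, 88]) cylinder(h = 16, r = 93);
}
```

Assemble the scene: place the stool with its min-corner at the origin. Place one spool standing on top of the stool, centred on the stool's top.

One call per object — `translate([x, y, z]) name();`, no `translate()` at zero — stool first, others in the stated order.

stool();
translate([37, 71, 424]) spool();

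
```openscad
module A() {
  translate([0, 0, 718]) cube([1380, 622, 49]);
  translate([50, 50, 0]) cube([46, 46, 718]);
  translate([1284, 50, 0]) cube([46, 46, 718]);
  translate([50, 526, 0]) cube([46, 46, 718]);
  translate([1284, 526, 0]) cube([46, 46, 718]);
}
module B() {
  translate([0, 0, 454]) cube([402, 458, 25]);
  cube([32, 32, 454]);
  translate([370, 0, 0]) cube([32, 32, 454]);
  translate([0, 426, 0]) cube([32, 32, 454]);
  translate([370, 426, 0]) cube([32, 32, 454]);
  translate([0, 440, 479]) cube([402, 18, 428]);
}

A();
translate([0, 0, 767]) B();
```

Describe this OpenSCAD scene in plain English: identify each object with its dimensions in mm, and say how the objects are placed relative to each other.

A is a table with a 1380×622 mm rectangular top, 49 mm thick, top surface at z = 767 mm, supported by four 46×46 mm square legs, each inset 50 mm from the nearest pair of top edges, running from the floor.

B is a chair. The seat is a 402×458×25 mm slab with its top at z = 479 mm, on four 32×32 mm corner legs (flush with the seat edges, standing on z = 0). A flat backrest 18 mm thick, 428 mm tall, spans the full seat width and rises from the seat top along its +y edge, rear face flush with the rear of the seat.

The chair is on top of the table.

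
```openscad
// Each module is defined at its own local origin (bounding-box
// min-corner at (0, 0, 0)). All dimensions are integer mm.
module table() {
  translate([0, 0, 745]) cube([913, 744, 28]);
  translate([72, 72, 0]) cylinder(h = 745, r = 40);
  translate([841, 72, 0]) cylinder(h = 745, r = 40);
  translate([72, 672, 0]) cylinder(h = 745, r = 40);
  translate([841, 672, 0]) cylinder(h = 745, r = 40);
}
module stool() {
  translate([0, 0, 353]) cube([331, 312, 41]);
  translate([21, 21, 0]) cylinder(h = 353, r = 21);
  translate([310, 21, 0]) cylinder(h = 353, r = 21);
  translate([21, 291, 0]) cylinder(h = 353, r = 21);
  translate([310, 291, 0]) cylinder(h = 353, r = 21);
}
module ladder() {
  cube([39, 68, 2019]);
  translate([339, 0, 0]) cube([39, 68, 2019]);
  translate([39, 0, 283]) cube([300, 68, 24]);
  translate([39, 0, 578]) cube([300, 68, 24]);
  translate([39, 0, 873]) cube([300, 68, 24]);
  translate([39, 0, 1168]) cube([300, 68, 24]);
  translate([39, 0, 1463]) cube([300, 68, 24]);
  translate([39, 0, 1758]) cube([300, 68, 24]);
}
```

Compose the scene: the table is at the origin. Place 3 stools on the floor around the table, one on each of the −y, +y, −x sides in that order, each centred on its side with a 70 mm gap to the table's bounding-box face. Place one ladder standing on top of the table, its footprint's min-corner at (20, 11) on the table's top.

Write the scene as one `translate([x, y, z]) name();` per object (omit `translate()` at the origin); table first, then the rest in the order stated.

table();
translate([291, -382, 0]) stool();
translate([291, 814, 0]) stool();
translate([-401, 216, 0]) stool();
translate([20, 11, 773]) ladder();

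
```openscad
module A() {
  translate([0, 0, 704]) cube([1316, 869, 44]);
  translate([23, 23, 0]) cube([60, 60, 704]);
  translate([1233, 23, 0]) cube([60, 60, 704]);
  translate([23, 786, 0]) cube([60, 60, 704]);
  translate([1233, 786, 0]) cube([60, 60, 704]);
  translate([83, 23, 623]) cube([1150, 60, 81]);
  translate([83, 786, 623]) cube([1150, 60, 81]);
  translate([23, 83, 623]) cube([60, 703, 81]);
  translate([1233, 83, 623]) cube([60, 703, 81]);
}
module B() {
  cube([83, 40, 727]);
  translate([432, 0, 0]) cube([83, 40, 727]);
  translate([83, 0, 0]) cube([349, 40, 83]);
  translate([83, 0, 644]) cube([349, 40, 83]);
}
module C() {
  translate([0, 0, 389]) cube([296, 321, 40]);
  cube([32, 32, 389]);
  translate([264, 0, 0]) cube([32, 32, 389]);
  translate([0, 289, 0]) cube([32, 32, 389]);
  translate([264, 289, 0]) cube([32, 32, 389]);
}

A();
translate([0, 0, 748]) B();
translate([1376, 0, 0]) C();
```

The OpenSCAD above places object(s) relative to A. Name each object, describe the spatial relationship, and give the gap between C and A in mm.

The stool's nearest face is 60 mm from the table's +x face.

A is a table. B is a picture frame. C is a stool. The picture frame is on top of the table. The stool is on the floor beside the table on its +x side. The gap between the stool and the table is 60 mm.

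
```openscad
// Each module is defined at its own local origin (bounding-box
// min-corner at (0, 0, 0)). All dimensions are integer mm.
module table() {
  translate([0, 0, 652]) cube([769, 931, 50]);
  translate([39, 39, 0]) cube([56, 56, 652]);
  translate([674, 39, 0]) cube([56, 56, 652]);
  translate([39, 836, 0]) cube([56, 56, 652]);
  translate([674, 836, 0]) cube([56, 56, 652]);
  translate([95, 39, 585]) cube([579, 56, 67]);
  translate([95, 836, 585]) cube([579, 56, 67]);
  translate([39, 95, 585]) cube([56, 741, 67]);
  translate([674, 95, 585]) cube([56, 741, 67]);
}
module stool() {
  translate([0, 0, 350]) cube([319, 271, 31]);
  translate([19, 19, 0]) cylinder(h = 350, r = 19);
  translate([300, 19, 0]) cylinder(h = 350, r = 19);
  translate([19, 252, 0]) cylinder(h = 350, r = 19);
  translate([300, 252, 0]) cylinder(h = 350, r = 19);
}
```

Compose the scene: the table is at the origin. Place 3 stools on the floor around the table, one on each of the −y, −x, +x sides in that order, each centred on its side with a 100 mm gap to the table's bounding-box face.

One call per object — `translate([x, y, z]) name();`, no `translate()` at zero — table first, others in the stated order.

table();
translate([225, -371, 0]) stool();
translate([-419, 330, 0]) stool();
translate([869, 330, 0]) stool();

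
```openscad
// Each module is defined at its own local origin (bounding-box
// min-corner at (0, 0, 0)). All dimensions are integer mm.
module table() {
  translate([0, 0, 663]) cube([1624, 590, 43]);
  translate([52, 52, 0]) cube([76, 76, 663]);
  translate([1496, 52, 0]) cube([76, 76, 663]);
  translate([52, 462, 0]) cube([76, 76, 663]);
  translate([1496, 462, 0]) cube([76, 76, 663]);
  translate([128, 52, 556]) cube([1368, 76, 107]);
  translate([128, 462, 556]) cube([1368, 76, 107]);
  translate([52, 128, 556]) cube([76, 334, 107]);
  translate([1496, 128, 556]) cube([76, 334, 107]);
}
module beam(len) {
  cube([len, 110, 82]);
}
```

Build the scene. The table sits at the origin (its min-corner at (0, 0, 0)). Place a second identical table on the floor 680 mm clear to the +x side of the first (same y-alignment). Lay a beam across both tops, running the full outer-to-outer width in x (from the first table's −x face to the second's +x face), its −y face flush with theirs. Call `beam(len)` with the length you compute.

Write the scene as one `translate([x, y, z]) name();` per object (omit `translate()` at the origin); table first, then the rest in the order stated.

table();
translate([2304, 0, 0]) table();
translate([0, 0, 706]) beam(3928);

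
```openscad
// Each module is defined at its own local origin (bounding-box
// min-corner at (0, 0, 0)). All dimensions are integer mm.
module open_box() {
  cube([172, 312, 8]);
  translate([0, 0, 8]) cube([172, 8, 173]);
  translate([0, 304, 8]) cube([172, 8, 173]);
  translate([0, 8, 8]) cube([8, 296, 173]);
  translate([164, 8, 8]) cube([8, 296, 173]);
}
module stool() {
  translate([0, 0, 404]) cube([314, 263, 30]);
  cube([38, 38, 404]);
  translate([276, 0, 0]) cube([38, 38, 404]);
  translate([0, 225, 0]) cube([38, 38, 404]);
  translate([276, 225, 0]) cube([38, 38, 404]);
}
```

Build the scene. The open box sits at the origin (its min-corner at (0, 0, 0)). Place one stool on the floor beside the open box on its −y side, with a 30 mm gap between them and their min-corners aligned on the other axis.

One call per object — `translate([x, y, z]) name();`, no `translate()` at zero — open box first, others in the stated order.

open_box();
translate([0, -293, 0]) stool();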